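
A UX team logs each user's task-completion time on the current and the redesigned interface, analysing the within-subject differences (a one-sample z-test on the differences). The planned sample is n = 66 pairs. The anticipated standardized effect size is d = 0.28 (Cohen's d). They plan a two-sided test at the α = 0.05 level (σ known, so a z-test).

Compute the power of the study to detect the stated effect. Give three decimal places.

Noncentrality parameter: δ = d·√n = 0.28 × √66 = 2.2747
Two-sided α = 0.05 → critical value z_{0.025} = 1.960.
Power = Φ(δ − 1.960) + Φ(−δ − 1.960) = Φ(0.315) + Φ(-4.235) = 0.6235 + 0.0000 = 0.6235.

Power ≈ 0.624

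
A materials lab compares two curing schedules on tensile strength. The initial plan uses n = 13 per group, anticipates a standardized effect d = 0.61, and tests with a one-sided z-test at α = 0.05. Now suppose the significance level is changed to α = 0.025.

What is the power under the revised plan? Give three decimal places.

δ = d·√(n/2) = 0.61 × √(13/2) = 1.5552 (unchanged). New critical value: z_{0.025} = 1.960.
Revised power = P(Z > 1.960 − δ) = Φ(-0.405) = 0.3428.

Power ≈ 0.343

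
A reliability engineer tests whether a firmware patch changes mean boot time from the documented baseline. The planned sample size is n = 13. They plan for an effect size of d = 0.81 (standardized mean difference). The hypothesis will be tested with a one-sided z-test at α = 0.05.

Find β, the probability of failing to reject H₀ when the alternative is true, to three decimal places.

Noncentrality parameter: δ = d·√n = 0.81 × √13 = 2.9205
Critical value for a one-sided test at α = 0.05: z_α = 1.645.
Power = P(Z > 1.645 − δ) = Φ(1.276) = 0.8990.
Type II error: β = 1 − power = 1 − 0.8990 = 0.1010.

β ≈ 0.101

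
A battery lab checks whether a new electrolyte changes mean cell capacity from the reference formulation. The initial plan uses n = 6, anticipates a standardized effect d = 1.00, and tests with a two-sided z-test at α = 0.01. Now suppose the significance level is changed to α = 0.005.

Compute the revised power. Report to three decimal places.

Power ≈ 0.360

δ = d·√n = 1.00 × √6 = 2.4495 (unchanged). New critical value: z_{0.0025} = 2.807.
Revised power = Φ(δ − 2.807) + Φ(−δ − 2.807) = Φ(-0.358) + Φ(-5.257) = 0.3603 + 0.0000 = 0.3603.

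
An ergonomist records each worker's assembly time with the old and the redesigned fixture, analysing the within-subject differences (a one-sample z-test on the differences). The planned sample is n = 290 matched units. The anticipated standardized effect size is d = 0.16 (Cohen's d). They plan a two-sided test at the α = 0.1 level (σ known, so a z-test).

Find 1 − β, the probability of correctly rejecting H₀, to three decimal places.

Noncentrality parameter: δ = d·√n = 0.16 × √290 = 2.7247
Two-sided α = 0.1 → critical value z_{0.05} = 1.645.
Power = Φ(δ − 1.645) + Φ(−δ − 1.645) = Φ(1.080) + Φ(-4.370) = 0.8599 + 0.0000 = 0.8599.

Power ≈ 0.860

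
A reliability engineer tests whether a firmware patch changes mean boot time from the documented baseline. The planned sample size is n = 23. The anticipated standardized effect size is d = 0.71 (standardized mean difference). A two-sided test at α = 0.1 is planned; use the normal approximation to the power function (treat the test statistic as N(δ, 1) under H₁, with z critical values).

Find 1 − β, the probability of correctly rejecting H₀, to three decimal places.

Noncentrality parameter: λ = d·√n = 0.71 × √23 = 3.4050
Two-sided α = 0.1 → critical value z_{0.05} = 1.645.
Power = Φ(λ − 1.645) + Φ(−λ − 1.645) = Φ(1.760) + Φ(-5.050) = 0.9608 + 0.0000 = 0.9608.

Power ≈ 0.961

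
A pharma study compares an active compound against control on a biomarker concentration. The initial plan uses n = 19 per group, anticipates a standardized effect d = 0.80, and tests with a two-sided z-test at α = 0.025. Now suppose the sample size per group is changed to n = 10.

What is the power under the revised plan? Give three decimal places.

With n = 10 per group: δ = d·√(n/2) = 0.80 × √(10/2) = 1.7889. Critical value z_{0.0125} = 2.241.
Revised power = Φ(δ − 2.241) + Φ(−δ − 2.241) = Φ(-0.453) + Φ(-4.030) = 0.3254 + 0.0000 = 0.3255.

Power ≈ 0.325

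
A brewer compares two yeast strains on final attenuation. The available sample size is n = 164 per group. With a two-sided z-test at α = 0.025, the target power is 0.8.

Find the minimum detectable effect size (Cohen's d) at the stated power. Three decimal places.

d ≈ 0.340

Required noncentrality: δ = z_{0.0125} + z_{0.20} = 2.241 + 0.842 = 3.083.
(The second rejection-region term Φ(−δ − z_{α/2}) is negligible and dropped.)
δ = d·√(n/2) ⇒ d = δ/√(n/2) = 3.083/√(164/2) = 0.3405.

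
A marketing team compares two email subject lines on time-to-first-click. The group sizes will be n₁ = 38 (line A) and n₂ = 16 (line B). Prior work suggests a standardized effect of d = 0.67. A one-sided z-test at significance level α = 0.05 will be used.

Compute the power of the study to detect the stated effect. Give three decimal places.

Noncentrality parameter: λ = d / √(1/n₁ + 1/n₂) = 0.67 / √(1/38 + 1/16) = 2.2482
Critical value for a one-sided test at α = 0.05: z_α = 1.645.
Power = Φ(λ − 1.645) = Φ(0.603) = 0.7269.

Power ≈ 0.727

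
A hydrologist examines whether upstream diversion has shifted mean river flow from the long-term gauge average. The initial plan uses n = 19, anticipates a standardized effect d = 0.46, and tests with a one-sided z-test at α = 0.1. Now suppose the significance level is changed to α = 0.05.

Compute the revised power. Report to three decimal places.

δ = d·√n = 0.46 × √19 = 2.0051 (unchanged). New critical value: z_{0.05} = 1.645.
Revised power = Φ(δ − 1.645) = Φ(0.360) = 0.6407.

Power ≈ 0.641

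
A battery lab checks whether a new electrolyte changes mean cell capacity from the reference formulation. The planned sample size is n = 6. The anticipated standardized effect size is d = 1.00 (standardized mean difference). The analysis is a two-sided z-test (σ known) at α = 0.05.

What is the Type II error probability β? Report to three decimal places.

β ≈ 0.312

Noncentrality parameter: δ = d·√n = 1.00 × √6 = 2.4495
Critical value for a two-sided test at α = 0.05: z_{α/2} = 1.960.
Power = Φ(δ − 1.960) + Φ(−δ − 1.960) = Φ(0.490) + Φ(-4.409) = 0.6878 + 0.0000 = 0.6878.
Type II error: β = 1 − power = 1 − 0.6878 = 0.3122.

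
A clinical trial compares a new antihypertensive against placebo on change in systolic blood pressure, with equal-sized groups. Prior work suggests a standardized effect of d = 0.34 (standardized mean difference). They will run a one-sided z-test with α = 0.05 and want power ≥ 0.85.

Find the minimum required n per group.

For power 0.85 need Φ(δ − z_{0.05}) = 0.85, so δ = z_{0.05} + z_{0.15} = 1.645 + 1.036 = 2.681.
δ = d·√(n/2) ⇒ n = 2(δ/d)² = 2 × (2.681 / 0.34)² = 124.38.
Round up to the next whole unit.

n = 125 per group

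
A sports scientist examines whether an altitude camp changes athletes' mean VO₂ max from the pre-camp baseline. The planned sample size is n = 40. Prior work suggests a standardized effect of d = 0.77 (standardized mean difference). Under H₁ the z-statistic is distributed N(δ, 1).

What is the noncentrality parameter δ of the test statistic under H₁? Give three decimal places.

δ = d·√n = 0.77 × √40 = 4.8699

δ ≈ 4.870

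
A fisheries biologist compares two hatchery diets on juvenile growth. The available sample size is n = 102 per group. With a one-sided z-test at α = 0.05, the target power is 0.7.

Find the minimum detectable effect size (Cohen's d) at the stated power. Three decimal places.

Need Φ(δ − 1.645) = 0.7, so δ = 1.645 + 0.524 = 2.169.
δ = d·√(n/2) ⇒ d = δ/√(n/2) = 2.169/√(102/2) = 0.3038.

d ≈ 0.304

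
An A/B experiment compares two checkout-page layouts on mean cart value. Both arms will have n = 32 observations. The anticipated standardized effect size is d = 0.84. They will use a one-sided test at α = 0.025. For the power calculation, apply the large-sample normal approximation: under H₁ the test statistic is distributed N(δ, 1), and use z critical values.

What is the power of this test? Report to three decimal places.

Power ≈ 0.919

Noncentrality parameter: λ = d·√(n/2) = 0.84 × √(32/2) = 3.3600
One-sided α = 0.025 → critical value z_{0.025} = 1.960.
Power = Φ(λ − 1.960) = Φ(1.400) = 0.9192.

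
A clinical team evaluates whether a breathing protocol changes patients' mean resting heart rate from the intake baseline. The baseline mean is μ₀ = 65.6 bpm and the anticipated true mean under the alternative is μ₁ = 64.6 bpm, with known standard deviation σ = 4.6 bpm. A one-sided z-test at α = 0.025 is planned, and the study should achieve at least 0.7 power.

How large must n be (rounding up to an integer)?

n = 131

Standardized effect: d = |μ₁ − μ₀| / σ = |64.6 − 65.6| / 4.6 = 0.2174
Set Φ(δ − 1.960) = 0.7; then δ − 1.960 = Φ⁻¹(0.7) = 0.524, giving δ = 2.484.
δ = d·√n ⇒ n = (δ/d)² = (2.484 / 0.2174)² = 130.60.
Round up to the next whole unit.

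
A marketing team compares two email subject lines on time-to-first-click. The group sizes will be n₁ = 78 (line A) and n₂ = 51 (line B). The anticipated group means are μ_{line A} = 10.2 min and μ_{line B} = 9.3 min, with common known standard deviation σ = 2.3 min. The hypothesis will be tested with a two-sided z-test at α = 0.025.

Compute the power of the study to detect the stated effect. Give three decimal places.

Power ≈ 0.473

Standardized effect: d = |μ_{line A} − μ_{line B}| / σ = |10.2 − 9.3| / 2.3 = 0.3913
Noncentrality parameter: δ = d / √(1/n₁ + 1/n₂) = 0.3913 / √(1/78 + 1/51) = 2.1730
Two-sided α = 0.025 → critical value z_{0.0125} = 2.241.
Power = Φ(δ − 2.241) + Φ(−δ − 2.241) = Φ(-0.068) + Φ(-4.414) = 0.4727 + 0.0000 = 0.4727.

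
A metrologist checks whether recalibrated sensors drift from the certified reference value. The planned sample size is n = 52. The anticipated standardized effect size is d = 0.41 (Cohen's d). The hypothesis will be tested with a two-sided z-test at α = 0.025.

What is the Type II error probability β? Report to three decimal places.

β ≈ 0.237

Noncentrality parameter: δ = d·√n = 0.41 × √52 = 2.9566
Critical value for a two-sided test at α = 0.025: z_{α/2} = 2.241.
Power = Φ(δ − 2.241) + Φ(−δ − 2.241) = Φ(0.715) + Φ(-5.198) = 0.7627 + 0.0000 = 0.7627.
Type II error: β = 1 − power = 1 − 0.7627 = 0.2373.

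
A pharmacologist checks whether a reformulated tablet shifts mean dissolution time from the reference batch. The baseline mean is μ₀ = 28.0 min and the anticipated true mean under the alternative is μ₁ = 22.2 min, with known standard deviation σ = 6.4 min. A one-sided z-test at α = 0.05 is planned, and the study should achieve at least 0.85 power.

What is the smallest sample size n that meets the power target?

Standardized effect: d = |μ₁ − μ₀| / σ = |22.2 − 28.0| / 6.4 = 0.9062
For power 0.85 need Φ(δ − z_{0.05}) = 0.85, so δ = z_{0.05} + z_{0.15} = 1.645 + 1.036 = 2.681.
δ = d·√n ⇒ n = (δ/d)² = (2.681 / 0.9062)² = 8.75.
Rounding up, n = 9.

n = 9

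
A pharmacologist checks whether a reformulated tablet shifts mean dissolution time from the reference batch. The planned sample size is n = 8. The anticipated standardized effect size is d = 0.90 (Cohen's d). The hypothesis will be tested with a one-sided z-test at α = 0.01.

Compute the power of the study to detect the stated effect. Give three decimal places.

Noncentrality parameter: δ = d·√n = 0.90 × √8 = 2.5456
One-sided α = 0.01 → critical value z_{0.01} = 2.326.
Power = Φ(δ − 2.326) = Φ(0.219) = 0.5868.

Power ≈ 0.587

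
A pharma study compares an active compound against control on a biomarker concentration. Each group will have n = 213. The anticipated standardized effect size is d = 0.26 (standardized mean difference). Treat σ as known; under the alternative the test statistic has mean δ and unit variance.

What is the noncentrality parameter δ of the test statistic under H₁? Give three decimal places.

δ ≈ 2.683

The noncentrality parameter scales effect size by the design's sample-size factor: δ = d·√(n/2) = 0.26 × √(213/2) = 2.6832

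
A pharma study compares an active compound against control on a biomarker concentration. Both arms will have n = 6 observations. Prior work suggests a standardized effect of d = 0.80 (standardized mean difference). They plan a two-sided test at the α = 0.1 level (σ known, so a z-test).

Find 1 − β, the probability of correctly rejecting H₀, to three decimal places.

Noncentrality parameter: δ = d·√(n/2) = 0.80 × √(6/2) = 1.3856
Critical value for a two-sided test at α = 0.1: z_{α/2} = 1.645.
Power = Φ(δ − 1.645) + Φ(−δ − 1.645) = Φ(-0.259) + Φ(-3.030) = 0.3977 + 0.0012 = 0.3990.

Power ≈ 0.399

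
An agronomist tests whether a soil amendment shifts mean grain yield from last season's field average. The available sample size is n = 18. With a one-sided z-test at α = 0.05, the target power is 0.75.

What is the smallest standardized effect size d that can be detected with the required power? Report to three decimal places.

d ≈ 0.547

Need Φ(δ − 1.645) = 0.75, so δ = 1.645 + 0.674 = 2.319.
δ = d·√n ⇒ d = δ/√n = 2.319/√18 = 0.5467.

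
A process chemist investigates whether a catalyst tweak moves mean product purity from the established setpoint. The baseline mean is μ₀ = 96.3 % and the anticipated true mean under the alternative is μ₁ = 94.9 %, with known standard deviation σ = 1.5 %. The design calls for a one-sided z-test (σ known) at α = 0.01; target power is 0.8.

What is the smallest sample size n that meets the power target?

Standardized effect: d = |μ₁ − μ₀| / σ = |94.9 − 96.3| / 1.5 = 0.9333
Set Φ(δ − 2.326) = 0.8; then δ − 2.326 = Φ⁻¹(0.8) = 0.842, giving δ = 3.168.
δ = d·√n ⇒ n = (δ/d)² = (3.168 / 0.9333)² = 11.52.
Round up to the next whole unit.

n = 12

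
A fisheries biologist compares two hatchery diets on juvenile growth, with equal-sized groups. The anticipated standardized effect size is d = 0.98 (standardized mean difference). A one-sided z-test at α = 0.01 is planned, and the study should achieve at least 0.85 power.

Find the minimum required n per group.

n = 24 per group

Set Φ(δ − 2.326) = 0.85; then δ − 2.326 = Φ⁻¹(0.85) = 1.036, giving δ = 3.363.
δ = d·√(n/2) ⇒ n = 2(δ/d)² = 2 × (3.363 / 0.98)² = 23.55.
Round up to the next whole unit.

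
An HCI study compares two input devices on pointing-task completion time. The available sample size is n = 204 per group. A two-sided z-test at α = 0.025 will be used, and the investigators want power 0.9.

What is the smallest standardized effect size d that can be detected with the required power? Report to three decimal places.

Need Φ(δ − 2.241) = 0.9, so δ = 2.241 + 1.282 = 3.523.
(The second rejection-region term Φ(−δ − z_{α/2}) is negligible and dropped.)
δ = d·√(n/2) ⇒ d = δ/√(n/2) = 3.523/√(204/2) = 0.3488.

d ≈ 0.349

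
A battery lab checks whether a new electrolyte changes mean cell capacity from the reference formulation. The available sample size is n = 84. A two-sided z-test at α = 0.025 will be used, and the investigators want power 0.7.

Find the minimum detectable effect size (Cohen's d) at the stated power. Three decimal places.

d ≈ 0.302

Required noncentrality: δ = z_{0.0125} + z_{0.30} = 2.241 + 0.524 = 2.766.
(The second rejection-region term Φ(−δ − z_{α/2}) is negligible and dropped.)
δ = d·√n ⇒ d = δ/√n = 2.766/√84 = 0.3018.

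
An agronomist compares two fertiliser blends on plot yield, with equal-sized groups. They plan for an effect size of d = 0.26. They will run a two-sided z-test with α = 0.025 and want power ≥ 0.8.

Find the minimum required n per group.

For power 0.8 need Φ(δ − z_{0.0125}) = 0.8, so δ = z_{0.0125} + z_{0.20} = 2.241 + 0.842 = 3.083.
(Ignoring the negligible lower-tail rejection probability gives the usual closed-form inversion.)
δ = d·√(n/2) ⇒ n = 2(δ/d)² = 2 × (3.083 / 0.26)² = 281.21.
Round up to the next whole unit.

n = 282 per group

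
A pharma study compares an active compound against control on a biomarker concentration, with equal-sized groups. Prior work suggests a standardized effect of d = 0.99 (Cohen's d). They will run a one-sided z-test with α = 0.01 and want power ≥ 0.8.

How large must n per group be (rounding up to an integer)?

n = 21 per group

For power 0.8 need Φ(δ − z_{0.01}) = 0.8, so δ = z_{0.01} + z_{0.20} = 2.326 + 0.842 = 3.168.
δ = d·√(n/2) ⇒ n = 2(δ/d)² = 2 × (3.168 / 0.99)² = 20.48.
Round up to the next whole unit.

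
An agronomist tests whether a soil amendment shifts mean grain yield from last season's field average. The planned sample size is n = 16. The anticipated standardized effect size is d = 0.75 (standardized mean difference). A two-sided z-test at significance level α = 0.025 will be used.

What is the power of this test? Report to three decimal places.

Power ≈ 0.776

Noncentrality parameter: δ = d·√n = 0.75 × √16 = 3.0000
Two-sided α = 0.025 → critical value z_{0.0125} = 2.241.
Power = Φ(δ − 2.241) + Φ(−δ − 2.241) = Φ(0.759) + Φ(-5.241) = 0.7760 + 0.0000 = 0.7760.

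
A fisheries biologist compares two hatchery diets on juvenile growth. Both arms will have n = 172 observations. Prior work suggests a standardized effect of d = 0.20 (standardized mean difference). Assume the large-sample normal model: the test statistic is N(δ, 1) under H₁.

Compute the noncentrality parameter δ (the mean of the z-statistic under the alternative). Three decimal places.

δ ≈ 1.855

δ = d·√(n/2) = 0.20 × √(172/2) = 1.8547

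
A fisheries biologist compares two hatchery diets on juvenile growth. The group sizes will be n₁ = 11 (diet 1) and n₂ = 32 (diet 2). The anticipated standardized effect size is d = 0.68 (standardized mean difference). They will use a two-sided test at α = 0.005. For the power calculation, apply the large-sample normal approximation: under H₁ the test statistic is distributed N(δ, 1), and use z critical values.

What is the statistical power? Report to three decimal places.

Power ≈ 0.194

Noncentrality parameter: δ = d / √(1/n₁ + 1/n₂) = 0.68 / √(1/11 + 1/32) = 1.9456
Critical value for a two-sided test at α = 0.005: z_{α/2} = 2.807.
Power = Φ(δ − 2.807) + Φ(−δ − 2.807) = Φ(-0.861) + Φ(-4.753) = 0.1945 + 0.0000 = 0.1945.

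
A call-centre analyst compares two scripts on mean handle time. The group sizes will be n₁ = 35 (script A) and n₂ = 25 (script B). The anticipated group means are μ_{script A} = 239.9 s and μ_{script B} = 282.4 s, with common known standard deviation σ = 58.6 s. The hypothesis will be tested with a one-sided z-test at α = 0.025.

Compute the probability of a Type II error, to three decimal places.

Standardized effect: d = |μ_{script A} − μ_{script B}| / σ = |239.9 − 282.4| / 58.6 = 0.7253
Noncentrality parameter: δ = d / √(1/n₁ + 1/n₂) = 0.7253 / √(1/35 + 1/25) = 2.7696
Critical value for a one-sided test at α = 0.025: z_α = 1.960.
Power = P(Z > 1.960 − δ) = Φ(0.810) = 0.7909.
Type II error: β = 1 − power = 1 − 0.7909 = 0.2091.

β ≈ 0.209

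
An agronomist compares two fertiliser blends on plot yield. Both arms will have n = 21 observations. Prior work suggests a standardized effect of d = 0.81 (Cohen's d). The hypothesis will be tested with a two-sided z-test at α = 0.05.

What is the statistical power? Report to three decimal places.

Noncentrality parameter: δ = d·√(n/2) = 0.81 × √(21/2) = 2.6247
Two-sided α = 0.05 → critical value z_{0.025} = 1.960.
Power = Φ(δ − 1.960) + Φ(−δ − 1.960) = Φ(0.665) + Φ(-4.585) = 0.7469 + 0.0000 = 0.7469.

Power ≈ 0.747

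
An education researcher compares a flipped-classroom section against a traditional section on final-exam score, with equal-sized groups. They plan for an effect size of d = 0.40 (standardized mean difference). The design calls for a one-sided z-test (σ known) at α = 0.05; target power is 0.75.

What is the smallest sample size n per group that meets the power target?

For power 0.75 need Φ(δ − z_{0.05}) = 0.75, so δ = z_{0.05} + z_{0.25} = 1.645 + 0.674 = 2.319.
δ = d·√(n/2) ⇒ n = 2(δ/d)² = 2 × (2.319 / 0.40)² = 67.24.
Round up to the next whole unit.

n = 68 per group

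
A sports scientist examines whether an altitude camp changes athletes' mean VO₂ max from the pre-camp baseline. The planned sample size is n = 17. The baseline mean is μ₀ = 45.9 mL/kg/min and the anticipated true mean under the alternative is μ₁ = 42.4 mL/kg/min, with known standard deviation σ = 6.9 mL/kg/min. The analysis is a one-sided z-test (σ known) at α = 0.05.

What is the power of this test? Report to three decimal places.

Power ≈ 0.672

Standardized effect: d = |μ₁ − μ₀| / σ = |42.4 − 45.9| / 6.9 = 0.5072
Noncentrality parameter: δ = d·√n = 0.5072 × √17 = 2.0914
Critical value for a one-sided test at α = 0.05: z_α = 1.645.
Power = Φ(δ − 1.645) = Φ(0.447) = 0.6724.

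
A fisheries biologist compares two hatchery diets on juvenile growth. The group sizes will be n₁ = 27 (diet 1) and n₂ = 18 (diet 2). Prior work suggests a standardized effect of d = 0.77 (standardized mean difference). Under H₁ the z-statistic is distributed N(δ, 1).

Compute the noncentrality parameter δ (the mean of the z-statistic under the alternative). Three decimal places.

The noncentrality parameter scales effect size by the design's sample-size factor: δ = d / √(1/n₁ + 1/n₂) = 0.77 / √(1/27 + 1/18) = 2.5305

δ ≈ 2.530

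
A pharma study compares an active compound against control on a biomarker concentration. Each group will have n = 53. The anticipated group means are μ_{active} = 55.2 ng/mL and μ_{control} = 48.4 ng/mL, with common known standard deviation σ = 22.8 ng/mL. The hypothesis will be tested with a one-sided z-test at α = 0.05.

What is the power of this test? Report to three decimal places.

Power ≈ 0.456

Standardized effect: d = |μ_{active} − μ_{control}| / σ = |55.2 − 48.4| / 22.8 = 0.2982
Noncentrality parameter: δ = d·√(n/2) = 0.2982 × √(53/2) = 1.5353
One-sided α = 0.05 → critical value z_{0.05} = 1.645.
Power = Φ(δ − 1.645) = Φ(-0.110) = 0.4564.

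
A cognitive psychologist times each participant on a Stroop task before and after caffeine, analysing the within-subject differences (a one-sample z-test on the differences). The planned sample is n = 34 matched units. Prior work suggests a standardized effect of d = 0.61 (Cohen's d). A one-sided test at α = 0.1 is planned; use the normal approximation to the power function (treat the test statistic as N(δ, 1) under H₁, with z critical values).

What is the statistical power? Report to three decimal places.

Noncentrality parameter: λ = d·√n = 0.61 × √34 = 3.5569
One-sided α = 0.1 → critical value z_{0.1} = 1.282.
Power = Φ(λ − 1.282) = Φ(2.275) = 0.9886.

Power ≈ 0.989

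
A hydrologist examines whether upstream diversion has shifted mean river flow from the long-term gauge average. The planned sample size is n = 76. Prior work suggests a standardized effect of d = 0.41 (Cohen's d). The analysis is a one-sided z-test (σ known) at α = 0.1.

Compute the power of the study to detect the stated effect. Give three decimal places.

Noncentrality parameter: δ = d·√n = 0.41 × √76 = 3.5743
One-sided α = 0.1 → critical value z_{0.1} = 1.282.
Power = Φ(δ − 1.282) = Φ(2.293) = 0.9891.

Power ≈ 0.989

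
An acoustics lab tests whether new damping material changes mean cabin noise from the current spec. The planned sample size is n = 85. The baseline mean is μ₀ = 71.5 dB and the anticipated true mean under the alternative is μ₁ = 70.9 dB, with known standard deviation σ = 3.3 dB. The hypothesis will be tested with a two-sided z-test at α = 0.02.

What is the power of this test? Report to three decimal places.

Power ≈ 0.258

Standardized effect: d = |μ₁ − μ₀| / σ = |70.9 − 71.5| / 3.3 = 0.1818
Noncentrality parameter: δ = d·√n = 0.1818 × √85 = 1.6763
Critical value for a two-sided test at α = 0.02: z_{α/2} = 2.326.
Power = Φ(δ − 2.326) + Φ(−δ − 2.326) = Φ(-0.650) + Φ(-4.003) = 0.2578 + 0.0000 = 0.2579.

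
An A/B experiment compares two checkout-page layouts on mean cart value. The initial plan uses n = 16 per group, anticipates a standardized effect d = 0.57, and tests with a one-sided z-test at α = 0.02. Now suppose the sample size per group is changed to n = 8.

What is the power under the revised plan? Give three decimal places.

With n = 8 per group: δ = d·√(n/2) = 0.57 × √(8/2) = 1.1400. Critical value z_{0.02} = 2.054.
Revised power = P(Z > 2.054 − δ) = Φ(-0.914) = 0.1804.

Power ≈ 0.180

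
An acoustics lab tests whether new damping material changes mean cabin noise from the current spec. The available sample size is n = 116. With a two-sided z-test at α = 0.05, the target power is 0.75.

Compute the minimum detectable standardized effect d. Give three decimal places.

Required noncentrality: δ = z_{0.025} + z_{0.25} = 1.960 + 0.674 = 2.634.
(The second rejection-region term Φ(−δ − z_{α/2}) is negligible and dropped.)
δ = d·√n ⇒ d = δ/√n = 2.634/√116 = 0.2446.

d ≈ 0.245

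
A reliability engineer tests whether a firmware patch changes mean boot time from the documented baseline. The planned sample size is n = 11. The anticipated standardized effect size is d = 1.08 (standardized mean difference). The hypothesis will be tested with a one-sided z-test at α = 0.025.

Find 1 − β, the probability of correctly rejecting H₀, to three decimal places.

Power ≈ 0.948

Noncentrality parameter: δ = d·√n = 1.08 × √11 = 3.5820
One-sided α = 0.025 → critical value z_{0.025} = 1.960.
Power = Φ(δ − 1.960) = Φ(1.622) = 0.9476.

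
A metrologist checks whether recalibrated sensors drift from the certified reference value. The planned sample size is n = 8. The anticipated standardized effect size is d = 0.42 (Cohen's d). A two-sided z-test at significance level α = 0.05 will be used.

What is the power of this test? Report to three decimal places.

Noncentrality parameter: δ = d·√n = 0.42 × √8 = 1.1879
Two-sided α = 0.05 → critical value z_{0.025} = 1.960.
Power = Φ(δ − 1.960) + Φ(−δ − 1.960) = Φ(-0.772) + Φ(-3.148) = 0.2200 + 0.0008 = 0.2209.

Power ≈ 0.221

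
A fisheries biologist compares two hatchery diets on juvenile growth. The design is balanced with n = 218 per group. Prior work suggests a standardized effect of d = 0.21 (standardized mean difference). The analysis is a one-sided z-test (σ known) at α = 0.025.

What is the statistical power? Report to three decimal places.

Power ≈ 0.592

Noncentrality parameter: δ = d·√(n/2) = 0.21 × √(218/2) = 2.1925
Critical value for a one-sided test at α = 0.025: z_α = 1.960.
Power = P(Z > 1.960 − δ) = Φ(0.233) = 0.5919.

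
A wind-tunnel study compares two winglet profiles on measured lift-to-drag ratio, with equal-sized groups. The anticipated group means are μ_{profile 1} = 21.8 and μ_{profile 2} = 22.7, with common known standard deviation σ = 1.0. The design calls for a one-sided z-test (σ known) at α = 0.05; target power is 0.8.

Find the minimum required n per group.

Standardized effect: d = |μ_{profile 1} − μ_{profile 2}| / σ = |21.8 − 22.7| / 1.0 = 0.9000
For power 0.8 need Φ(δ − z_{0.05}) = 0.8, so δ = z_{0.05} + z_{0.20} = 1.645 + 0.842 = 2.486.
δ = d·√(n/2) ⇒ n = 2(δ/d)² = 2 × (2.486 / 0.9000)² = 15.27.
Rounding up, n = 16 per group.

n = 16 per group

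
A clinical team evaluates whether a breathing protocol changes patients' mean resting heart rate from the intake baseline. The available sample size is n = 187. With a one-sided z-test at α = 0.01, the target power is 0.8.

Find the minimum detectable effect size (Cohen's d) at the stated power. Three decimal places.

Need Φ(δ − 2.326) = 0.8, so δ = 2.326 + 0.842 = 3.168.
δ = d·√n ⇒ d = δ/√n = 3.168/√187 = 0.2317.

d ≈ 0.232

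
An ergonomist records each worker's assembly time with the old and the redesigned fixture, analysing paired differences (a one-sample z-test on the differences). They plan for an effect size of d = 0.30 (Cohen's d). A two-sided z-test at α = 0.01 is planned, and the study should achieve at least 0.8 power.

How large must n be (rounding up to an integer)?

Set Φ(δ − 2.576) = 0.8; then δ − 2.576 = Φ⁻¹(0.8) = 0.842, giving δ = 3.417.
(Ignoring the negligible lower-tail rejection probability gives the usual closed-form inversion.)
δ = d·√n ⇒ n = (δ/d)² = (3.417 / 0.30)² = 129.77.
Round up to the next whole unit.

n = 130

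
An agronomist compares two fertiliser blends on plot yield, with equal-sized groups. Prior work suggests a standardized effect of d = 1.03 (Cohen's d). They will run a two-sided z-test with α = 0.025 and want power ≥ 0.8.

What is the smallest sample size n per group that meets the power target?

Set Φ(δ − 2.241) = 0.8; then δ − 2.241 = Φ⁻¹(0.8) = 0.842, giving δ = 3.083.
(The Φ(−δ − z_{α/2}) term is vanishingly small for δ > 0 and is dropped in the standard sample-size formula.)
δ = d·√(n/2) ⇒ n = 2(δ/d)² = 2 × (3.083 / 1.03)² = 17.92.
Rounding up, n = 18 per group.

n = 18 per group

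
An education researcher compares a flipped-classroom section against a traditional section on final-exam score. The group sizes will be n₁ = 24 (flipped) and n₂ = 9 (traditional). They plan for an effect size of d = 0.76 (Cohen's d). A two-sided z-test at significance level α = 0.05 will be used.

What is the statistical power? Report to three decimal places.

Power ≈ 0.494

Noncentrality parameter: δ = d / √(1/n₁ + 1/n₂) = 0.76 / √(1/24 + 1/9) = 1.9444
Critical value for a two-sided test at α = 0.05: z_{α/2} = 1.960.
Power = Φ(δ − 1.960) + Φ(−δ − 1.960) = Φ(-0.016) + Φ(-3.904) = 0.4938 + 0.0000 = 0.4938.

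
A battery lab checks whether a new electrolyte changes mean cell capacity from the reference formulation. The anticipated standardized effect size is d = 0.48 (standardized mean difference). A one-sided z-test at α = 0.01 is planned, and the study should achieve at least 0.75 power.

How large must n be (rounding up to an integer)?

n = 40

Set Φ(δ − 2.326) = 0.75; then δ − 2.326 = Φ⁻¹(0.75) = 0.674, giving δ = 3.001.
δ = d·√n ⇒ n = (δ/d)² = (3.001 / 0.48)² = 39.08.
Rounding up, n = 40.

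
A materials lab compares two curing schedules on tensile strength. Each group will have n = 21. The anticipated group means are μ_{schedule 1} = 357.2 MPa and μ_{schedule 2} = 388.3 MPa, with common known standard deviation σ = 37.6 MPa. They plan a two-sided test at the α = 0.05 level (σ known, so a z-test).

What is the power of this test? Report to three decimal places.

Standardized effect: d = |μ_{schedule 1} − μ_{schedule 2}| / σ = |357.2 − 388.3| / 37.6 = 0.8271
Noncentrality parameter: δ = d·√(n/2) = 0.8271 × √(21/2) = 2.6802
Two-sided α = 0.05 → critical value z_{0.025} = 1.960.
Power = Φ(δ − 1.960) + Φ(−δ − 1.960) = Φ(0.720) + Φ(-4.640) = 0.7643 + 0.0000 = 0.7643.

Power ≈ 0.764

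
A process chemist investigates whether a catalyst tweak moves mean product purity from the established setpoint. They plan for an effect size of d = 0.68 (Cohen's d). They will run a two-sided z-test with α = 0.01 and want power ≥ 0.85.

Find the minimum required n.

Set Φ(δ − 2.576) = 0.85; then δ − 2.576 = Φ⁻¹(0.85) = 1.036, giving δ = 3.612.
(Ignoring the negligible lower-tail rejection probability gives the usual closed-form inversion.)
δ = d·√n ⇒ n = (δ/d)² = (3.612 / 0.68)² = 28.22.
Rounding up, n = 29.

n = 29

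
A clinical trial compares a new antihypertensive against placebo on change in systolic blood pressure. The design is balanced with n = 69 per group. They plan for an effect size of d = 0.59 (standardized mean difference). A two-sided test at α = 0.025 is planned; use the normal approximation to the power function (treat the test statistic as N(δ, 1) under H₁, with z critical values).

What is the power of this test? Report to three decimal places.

Power ≈ 0.890

Noncentrality parameter: δ = d·√(n/2) = 0.59 × √(69/2) = 3.4655
Two-sided α = 0.025 → critical value z_{0.0125} = 2.241.
Power = Φ(δ − 2.241) + Φ(−δ − 2.241) = Φ(1.224) + Φ(-5.707) = 0.8895 + 0.0000 = 0.8895.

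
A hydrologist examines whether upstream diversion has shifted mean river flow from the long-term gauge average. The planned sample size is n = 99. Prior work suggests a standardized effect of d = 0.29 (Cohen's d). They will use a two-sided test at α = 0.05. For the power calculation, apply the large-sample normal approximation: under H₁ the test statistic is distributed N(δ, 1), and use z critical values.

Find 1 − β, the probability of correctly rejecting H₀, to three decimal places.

Power ≈ 0.823

Noncentrality parameter: δ = d·√n = 0.29 × √99 = 2.8855
Two-sided α = 0.05 → critical value z_{0.025} = 1.960.
Power = Φ(δ − 1.960) + Φ(−δ − 1.960) = Φ(0.925) + Φ(-4.845) = 0.8226 + 0.0000 = 0.8226.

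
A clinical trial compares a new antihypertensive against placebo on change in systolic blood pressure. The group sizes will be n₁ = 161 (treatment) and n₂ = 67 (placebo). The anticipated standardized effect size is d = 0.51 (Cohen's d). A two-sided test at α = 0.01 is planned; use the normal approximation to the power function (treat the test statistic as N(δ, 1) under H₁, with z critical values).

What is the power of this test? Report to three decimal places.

Noncentrality parameter: δ = d / √(1/n₁ + 1/n₂) = 0.51 / √(1/161 + 1/67) = 3.5079
Two-sided α = 0.01 → critical value z_{0.005} = 2.576.
Power = Φ(δ − 2.576) + Φ(−δ − 2.576) = Φ(0.932) + Φ(-6.084) = 0.8244 + 0.0000 = 0.8244.

Power ≈ 0.824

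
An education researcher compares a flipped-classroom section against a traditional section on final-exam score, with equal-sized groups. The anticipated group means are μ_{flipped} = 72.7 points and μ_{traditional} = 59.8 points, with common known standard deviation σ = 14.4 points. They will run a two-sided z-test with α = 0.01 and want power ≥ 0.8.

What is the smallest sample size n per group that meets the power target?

Standardized effect: d = |μ_{flipped} − μ_{traditional}| / σ = |72.7 − 59.8| / 14.4 = 0.8958
Set Φ(δ − 2.576) = 0.8; then δ − 2.576 = Φ⁻¹(0.8) = 0.842, giving δ = 3.417.
(The Φ(−δ − z_{α/2}) term is vanishingly small for δ > 0 and is dropped in the standard sample-size formula.)
δ = d·√(n/2) ⇒ n = 2(δ/d)² = 2 × (3.417 / 0.8958)² = 29.11.
Rounding up, n = 30 per group.

n = 30 per group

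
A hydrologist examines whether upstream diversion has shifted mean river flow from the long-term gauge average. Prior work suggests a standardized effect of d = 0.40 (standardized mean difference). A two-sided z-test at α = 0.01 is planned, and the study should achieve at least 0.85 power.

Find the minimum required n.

Set Φ(δ − 2.576) = 0.85; then δ − 2.576 = Φ⁻¹(0.85) = 1.036, giving δ = 3.612.
(Ignoring the negligible lower-tail rejection probability gives the usual closed-form inversion.)
δ = d·√n ⇒ n = (δ/d)² = (3.612 / 0.40)² = 81.55.
Round up to the next whole unit.

n = 82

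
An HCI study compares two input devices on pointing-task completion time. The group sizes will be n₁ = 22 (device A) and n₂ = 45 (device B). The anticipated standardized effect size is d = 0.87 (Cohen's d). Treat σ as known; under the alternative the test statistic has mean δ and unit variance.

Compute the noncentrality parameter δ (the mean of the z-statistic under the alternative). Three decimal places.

δ = d / √(1/n₁ + 1/n₂) = 0.87 / √(1/22 + 1/45) = 3.3443

δ ≈ 3.344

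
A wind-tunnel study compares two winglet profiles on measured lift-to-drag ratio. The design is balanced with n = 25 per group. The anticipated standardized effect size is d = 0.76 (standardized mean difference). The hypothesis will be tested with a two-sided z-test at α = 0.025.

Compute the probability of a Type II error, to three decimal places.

β ≈ 0.328

Noncentrality parameter: δ = d·√(n/2) = 0.76 × √(25/2) = 2.6870
Two-sided α = 0.025 → critical value z_{0.0125} = 2.241.
Power = Φ(δ − 2.241) + Φ(−δ − 2.241) = Φ(0.446) + Φ(-4.928) = 0.6721 + 0.0000 = 0.6721.
Type II error: β = 1 − power = 1 − 0.6721 = 0.3279.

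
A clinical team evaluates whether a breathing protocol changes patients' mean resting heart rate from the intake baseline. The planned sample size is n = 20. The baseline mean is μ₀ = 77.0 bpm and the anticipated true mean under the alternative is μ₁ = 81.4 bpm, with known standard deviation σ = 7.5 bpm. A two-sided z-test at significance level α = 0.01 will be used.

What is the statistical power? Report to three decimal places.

Standardized effect: d = |μ₁ − μ₀| / σ = |81.4 − 77.0| / 7.5 = 0.5867
Noncentrality parameter: λ = d·√n = 0.5867 × √20 = 2.6237
Two-sided α = 0.01 → critical value z_{0.005} = 2.576.
Power = Φ(λ − 2.576) + Φ(−λ − 2.576) = Φ(0.048) + Φ(-5.199) = 0.5191 + 0.0000 = 0.5191.

Power ≈ 0.519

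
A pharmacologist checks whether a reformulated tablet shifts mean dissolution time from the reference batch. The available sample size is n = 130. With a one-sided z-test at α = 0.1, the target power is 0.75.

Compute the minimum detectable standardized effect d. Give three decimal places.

d ≈ 0.172

Required noncentrality: δ = z_{0.1} + z_{0.25} = 1.282 + 0.674 = 1.956.
δ = d·√n ⇒ d = δ/√n = 1.956/√130 = 0.1716.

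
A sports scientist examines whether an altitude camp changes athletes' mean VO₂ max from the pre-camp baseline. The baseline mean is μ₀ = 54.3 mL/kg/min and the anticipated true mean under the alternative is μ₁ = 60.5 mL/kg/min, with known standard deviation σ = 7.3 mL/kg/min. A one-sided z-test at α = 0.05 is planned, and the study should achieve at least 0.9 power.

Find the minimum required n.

Standardized effect: d = |μ₁ − μ₀| / σ = |60.5 − 54.3| / 7.3 = 0.8493
For power 0.9 need Φ(δ − z_{0.05}) = 0.9, so δ = z_{0.05} + z_{0.10} = 1.645 + 1.282 = 2.926.
δ = d·√n ⇒ n = (δ/d)² = (2.926 / 0.8493)² = 11.87.
Rounding up, n = 12.

n = 12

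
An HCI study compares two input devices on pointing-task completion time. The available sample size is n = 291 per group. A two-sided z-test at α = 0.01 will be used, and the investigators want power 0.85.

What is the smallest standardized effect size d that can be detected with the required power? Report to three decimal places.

d ≈ 0.299

Required noncentrality: δ = z_{0.005} + z_{0.15} = 2.576 + 1.036 = 3.612.
(Lower-tail contribution to power is negligible for δ > 0.)
δ = d·√(n/2) ⇒ d = δ/√(n/2) = 3.612/√(291/2) = 0.2995.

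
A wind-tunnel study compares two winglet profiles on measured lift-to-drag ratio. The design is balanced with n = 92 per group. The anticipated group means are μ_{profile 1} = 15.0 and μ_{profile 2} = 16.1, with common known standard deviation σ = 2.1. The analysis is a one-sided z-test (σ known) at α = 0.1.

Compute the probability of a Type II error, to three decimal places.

β ≈ 0.012

Standardized effect: d = |μ_{profile 1} − μ_{profile 2}| / σ = |15.0 − 16.1| / 2.1 = 0.5238
Noncentrality parameter: δ = d·√(n/2) = 0.5238 × √(92/2) = 3.5526
One-sided α = 0.1 → critical value z_{0.1} = 1.282.
Power = Φ(δ − 1.282) = Φ(2.271) = 0.9884.
Type II error: β = 1 − power = 1 − 0.9884 = 0.0116.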